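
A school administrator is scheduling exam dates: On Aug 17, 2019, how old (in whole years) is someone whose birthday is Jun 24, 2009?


Birth: 2009-06-24
Reference: 2019-08-17
Year difference: 2019 - 2009 = 10
Has birthday (06-24) occurred by 08-17? Yes
Age in full years: 10

10


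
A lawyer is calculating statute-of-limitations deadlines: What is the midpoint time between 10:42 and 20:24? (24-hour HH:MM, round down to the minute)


Start time: 10:42 = 642 minutes from midnight
End time: 20:24 = 1224 minutes from midnight
Sum: 642 + 1224 = 1866
Midpoint: 1866 / 2 = 933 minutes
Convert: 933 / 60 = 15 hours, 33 minutes
Result: 15:33

15:33


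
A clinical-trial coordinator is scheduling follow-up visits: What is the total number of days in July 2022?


Month: July
Year: 2022
July is a 31-day month
Total: 31 days

31


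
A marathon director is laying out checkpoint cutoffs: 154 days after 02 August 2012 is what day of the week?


Start: 2012-08-02 (Thursday)
Step 1 - find target date: add 154 days
  2012-08-02 + 154 days = 2013-01-03
Step 2 - day of week:
  154 mod 7 = 0
  Thursday + 0 days -> Thursday
Result: Thursday (2013-01-03)

Thursday


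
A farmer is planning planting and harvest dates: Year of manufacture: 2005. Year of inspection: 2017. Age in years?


Birth year: 2005
Current year: 2017
Age = current year - birth year
Age = 2017 - 2005 = 12

12


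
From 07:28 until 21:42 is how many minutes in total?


Start time: 07:28 = 448 minutes from midnight
End time: 21:42 = 1302 minutes from midnight
Difference: 1302 - 448 = 854 minutes
That is 14 hours and 14 minutes

854


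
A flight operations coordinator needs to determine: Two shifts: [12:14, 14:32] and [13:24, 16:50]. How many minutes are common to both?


Interval A: [734, 872] minutes from midnight
Interval B: [804, 1010] minutes from midnight
Overlap start = max(734, 804) = 804
Overlap end = min(872, 1010) = 872
Overlap = 872 - 804 = 68 minutes

68


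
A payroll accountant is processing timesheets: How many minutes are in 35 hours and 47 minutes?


Hours: 35
Minutes: 47
Convert hours to minutes: 35 x 60 = 2100
Add remaining minutes: 2100 + 47 = 2147

2147


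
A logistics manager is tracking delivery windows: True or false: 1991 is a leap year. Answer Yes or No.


Year: 1991
Divisible by 4? 1991 / 4 = 497.75 -> No
Not divisible by 4, so NOT a leap year

No


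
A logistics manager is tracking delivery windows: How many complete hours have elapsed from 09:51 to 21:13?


Start: 09:51
End: 21:13
Hour difference: 21 - 9 = 12 hours
Minute difference: 13 - 51 = -38 minutes
Total minutes: 682
Complete hours: 682 / 60 = 11 (remainder 22)

11


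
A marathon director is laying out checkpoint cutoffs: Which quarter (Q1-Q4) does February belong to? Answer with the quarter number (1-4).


Month: February (month 2)
Q1: January-March (months 1-3)
Q2: April-June (months 4-6)
Q3: July-September (months 7-9)
Q4: October-December (months 10-12)
Month 2 falls in Q1

1


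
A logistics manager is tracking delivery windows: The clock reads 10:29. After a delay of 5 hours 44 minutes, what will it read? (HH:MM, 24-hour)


Start time: 10:29
Adding: 5 hours 44 minutes
Minutes: 29 + 44 = 73
Minute overflow: 73 >= 60, so carry 1 hour, minutes = 13
Hours: 10 + 5 + 1 = 16
Result: 16:13

16:13


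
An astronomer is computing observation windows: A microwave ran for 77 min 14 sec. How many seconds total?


Minutes: 77
Extra seconds: 14
Seconds per minute: 60
Minutes to seconds: 77 x 60 = 4620
Total: 4620 + 14 = 4634

4634


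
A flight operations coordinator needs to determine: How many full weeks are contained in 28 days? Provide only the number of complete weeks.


Total days: 28
Days per week: 7
Division: 28 / 7 = 4 remainder 0
Complete weeks: 4
Remaining days: 0

4


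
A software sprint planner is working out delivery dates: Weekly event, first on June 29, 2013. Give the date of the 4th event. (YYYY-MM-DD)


First occurrence: 2013-06-29 (occurrence 1)
Each occurrence is 7 days after the previous.
Occurrence 4 is 3 weeks after the first.
3 weeks = 21 days
2013-06-29 + 21 days = 2013-07-20

2013-07-20


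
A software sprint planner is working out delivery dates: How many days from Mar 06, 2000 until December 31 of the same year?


Start: March 06, 2000
End: December 31, 2000
Days left in March: 25
April: 30
May: 31
June: 30
July: 31
... plus remaining months
Sum of remaining months: 275
Total: 25 + 275 = 300

300


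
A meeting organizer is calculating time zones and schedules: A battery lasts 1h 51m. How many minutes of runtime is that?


Hours: 1
Extra minutes: 51
Minutes per hour: 60
Hours to minutes: 1 x 60 = 60
Total: 60 + 51 = 111

111


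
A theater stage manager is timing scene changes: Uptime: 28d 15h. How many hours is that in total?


Days: 28
Extra hours: 15
Hours per day: 24
Days to hours: 28 x 24 = 672
Total: 672 + 15 = 687

687


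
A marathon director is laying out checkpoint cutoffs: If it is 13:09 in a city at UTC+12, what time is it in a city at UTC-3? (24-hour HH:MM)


Local time: 13:09 at UTC+12 (offset 12h)
Target zone: UTC-3 (offset -3h)
Difference: -3 - (12) = -15 hours
Calculation: 13 + (-15) = -2
Wraparound: (-2) mod 24 = 22
Result: 22:09

22:09


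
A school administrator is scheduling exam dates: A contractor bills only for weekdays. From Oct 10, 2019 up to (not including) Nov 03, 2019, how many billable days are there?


Start: 2019-10-10 (Thursday)
End (exclusive): 2019-11-03 (Sunday)
Total calendar days: 24
Full weeks: 24 // 7 = 3 -> 15 weekdays
Remaining 3 days starting on Thursday:
  Thu(w), Fri(w), Sat(-) -> 2 weekdays
Total business days: 15 + 2 = 17

17


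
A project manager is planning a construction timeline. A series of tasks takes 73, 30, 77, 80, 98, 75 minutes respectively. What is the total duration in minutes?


Durations: 73, 30, 77, 80, 98, 75
Running sum: 73
+ 30 = 103
+ 77 = 180
+ 80 = 260
+ 98 = 358
+ 75 = 433
Total duration: 433 minutes
That is 7 hours and 13 minutes

433


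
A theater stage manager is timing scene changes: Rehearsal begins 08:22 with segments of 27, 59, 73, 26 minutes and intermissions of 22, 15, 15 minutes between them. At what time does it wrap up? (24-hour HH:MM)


Start: 08:22 = 502 min from midnight
  after task 1 (27 min): 08:49
  after break (22 min): 09:11
  after task 2 (59 min): 10:10
  after break (15 min): 10:25
  after task 3 (73 min): 11:38
  after break (15 min): 11:53
  after task 4 (26 min): 12:19
Total elapsed: 237 minutes
End time: 12:19

12:19


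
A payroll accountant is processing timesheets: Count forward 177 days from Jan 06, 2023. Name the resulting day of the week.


Start: 2023-01-06 (Friday)
Step 1 - find target date: add 177 days
  2023-01-06 + 177 days = 2023-07-02
Step 2 - day of week:
  177 mod 7 = 2
  Friday + 2 days -> Sunday
Result: Sunday (2023-07-02)

Sunday


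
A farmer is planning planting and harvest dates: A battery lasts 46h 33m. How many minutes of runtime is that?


Hours: 46
Extra minutes: 33
Minutes per hour: 60
Hours to minutes: 46 x 60 = 2760
Total: 2760 + 33 = 2793

2793


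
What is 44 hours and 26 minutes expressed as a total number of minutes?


Hours: 44
Minutes: 26
Convert hours to minutes: 44 x 60 = 2640
Add remaining minutes: 2640 + 26 = 2666

2666


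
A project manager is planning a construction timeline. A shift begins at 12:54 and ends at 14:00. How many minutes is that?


Start time: 12:54 = 774 minutes from midnight
End time: 14:00 = 840 minutes from midnight
Difference: 840 - 774 = 66 minutes
That is 1 hours and 6 minutes

66


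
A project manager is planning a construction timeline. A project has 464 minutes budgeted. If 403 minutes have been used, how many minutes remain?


Total budget: 464 minutes
Time used: 403 minutes
Remaining: 464 - 403 = 61 minutes
Percent used: 86.9%
Percent remaining: 13.1%

61


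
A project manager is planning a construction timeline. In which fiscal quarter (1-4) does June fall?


Month: June (month 6)
Q1: January-March (months 1-3)
Q2: April-June (months 4-6)
Q3: July-September (months 7-9)
Q4: October-December (months 10-12)
Month 6 falls in Q2

2


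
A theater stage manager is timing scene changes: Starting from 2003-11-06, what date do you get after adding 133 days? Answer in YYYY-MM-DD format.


Start: 2003-11-06
Adding 133 days
Days remaining in November: 24
After November: 109 days still to add
December 2003: 31 days, 78 remaining
January 2004: 31 days, 47 remaining
February 2004: 29 days, 18 remaining
March 2004 has 31 days, need 18
Result: 2004-03-18

2004-03-18


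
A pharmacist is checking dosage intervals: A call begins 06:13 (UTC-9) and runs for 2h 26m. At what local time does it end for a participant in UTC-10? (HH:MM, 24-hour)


Start: 06:13 in UTC-9
Step 1 - add duration:
  minutes: 13 + 26 = 39
  hours: 6 + 2 + 0 = 8
  end in UTC-9: 08:39
Step 2 - convert UTC-9 -> UTC-10:
  offset difference: -10 - (-9) = -1 hours
  8 + (-1) = 7 -> mod 24 = 7
Result: 07:39 in UTC-10

07:39


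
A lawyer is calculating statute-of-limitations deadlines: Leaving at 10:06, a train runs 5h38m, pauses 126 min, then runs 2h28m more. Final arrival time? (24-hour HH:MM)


Depart: 10:06
Leg 1: +338 min -> 15:44
Layover: +126 min -> 17:50
Leg 2: +148 min -> 20:18
Total travel: 612 minutes = 10h 12m
Arrival: 20:18

20:18


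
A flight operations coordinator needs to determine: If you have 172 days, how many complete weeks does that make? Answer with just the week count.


Total days: 172
Days per week: 7
Division: 172 / 7 = 24 remainder 4
Complete weeks: 24
Remaining days: 4

24


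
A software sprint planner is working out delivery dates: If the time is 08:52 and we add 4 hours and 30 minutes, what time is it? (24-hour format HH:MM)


Start time: 08:52
Adding: 4 hours 30 minutes
Minutes: 52 + 30 = 82
Minute overflow: 82 >= 60, so carry 1 hour, minutes = 22
Hours: 8 + 4 + 1 = 13
Result: 13:22

13:22


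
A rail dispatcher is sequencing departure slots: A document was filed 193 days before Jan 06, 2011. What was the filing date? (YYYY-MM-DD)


Start: 2011-01-06
Subtracting 193 days
Days already passed in January: 6
After going back through January: 187 more days to subtract
December 2010: 31 days, 156 remaining
November 2010: 30 days, 126 remaining
October 2010: 31 days, 95 remaining
September 2010: 30 days, 65 remaining
Result: 2010-06-27

2010-06-27


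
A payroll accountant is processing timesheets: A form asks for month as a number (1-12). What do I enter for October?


Calendar month order:
9. September
10. October <--
11. November
October is month number 10

10


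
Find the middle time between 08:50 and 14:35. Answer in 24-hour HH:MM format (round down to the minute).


Start time: 08:50 = 530 minutes from midnight
End time: 14:35 = 875 minutes from midnight
Sum: 530 + 875 = 1405
Midpoint: 1405 / 2 = 702 minutes
Convert: 702 / 60 = 11 hours, 42 minutes
Result: 11:42

11:42


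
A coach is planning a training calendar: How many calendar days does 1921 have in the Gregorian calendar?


Year: 1921
Check leap year rules:
Divisible by 4? No
1921 is not a leap year
Days: 365

365


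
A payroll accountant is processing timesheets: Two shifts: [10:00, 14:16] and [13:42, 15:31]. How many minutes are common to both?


Interval A: [600, 856] minutes from midnight
Interval B: [822, 931] minutes from midnight
Overlap start = max(600, 822) = 822
Overlap end = min(856, 931) = 856
Overlap = 856 - 822 = 34 minutes

34


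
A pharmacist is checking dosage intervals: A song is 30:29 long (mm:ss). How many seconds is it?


Minutes: 30
Extra seconds: 29
Seconds per minute: 60
Minutes to seconds: 30 x 60 = 1800
Total: 1800 + 29 = 1829

1829


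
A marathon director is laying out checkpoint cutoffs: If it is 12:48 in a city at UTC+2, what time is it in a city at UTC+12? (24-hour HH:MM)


Local time: 12:48 at UTC+2 (offset 2h)
Target zone: UTC+12 (offset 12h)
Difference: 12 - (2) = 10 hours
Calculation: 12 + (10) = 22
Result: 22:48

22:48


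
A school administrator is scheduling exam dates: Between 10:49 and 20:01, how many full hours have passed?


Start: 10:49
End: 20:01
Hour difference: 20 - 10 = 10 hours
Minute difference: 1 - 49 = -48 minutes
Total minutes: 552
Complete hours: 552 / 60 = 9 (remainder 12)

9


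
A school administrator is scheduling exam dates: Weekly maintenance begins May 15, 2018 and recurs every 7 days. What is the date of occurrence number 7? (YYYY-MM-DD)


First occurrence: 2018-05-15 (occurrence 1)
Each occurrence is 7 days after the previous.
Occurrence 7 is 6 weeks after the first.
6 weeks = 42 days
2018-05-15 + 42 days = 2018-06-26

2018-06-26


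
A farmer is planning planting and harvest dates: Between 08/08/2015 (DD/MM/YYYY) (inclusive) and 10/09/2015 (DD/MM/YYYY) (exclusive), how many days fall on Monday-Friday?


Start: 2015-08-08 (Saturday)
End (exclusive): 2015-09-10 (Thursday)
Total calendar days: 33
Full weeks: 33 // 7 = 4 -> 20 weekdays
Remaining 5 days starting on Saturday:
  Sat(-), Sun(-), Mon(w), Tue(w), Wed(w) -> 3 weekdays
Total business days: 20 + 3 = 23

23


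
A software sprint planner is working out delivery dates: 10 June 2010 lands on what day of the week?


Date: 2010-06-10
January 1, 2010 is a Friday
Day of year: 161
Offset from Jan 1: 160 days
160 mod 7 = 6
Result: Thursday

Thursday


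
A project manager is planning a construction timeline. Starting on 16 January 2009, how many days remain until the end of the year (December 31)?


Start: January 16, 2009
End: December 31, 2009
Days left in January: 15
February: 28
March: 31
April: 30
May: 31
... plus remaining months
Sum of remaining months: 334
Total: 15 + 334 = 349

349


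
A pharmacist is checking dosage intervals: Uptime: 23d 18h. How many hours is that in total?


Days: 23
Extra hours: 18
Hours per day: 24
Days to hours: 23 x 24 = 552
Total: 552 + 18 = 570

570


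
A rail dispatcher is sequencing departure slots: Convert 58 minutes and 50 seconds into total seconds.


Minutes: 58
Seconds: 50
Convert minutes to seconds: 58 x 60 = 3480
Add remaining seconds: 3480 + 50 = 3530

3530


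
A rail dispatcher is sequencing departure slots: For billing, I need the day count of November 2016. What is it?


Month: November
Year: 2016
November is a 30-day month
Total: 30 days

30


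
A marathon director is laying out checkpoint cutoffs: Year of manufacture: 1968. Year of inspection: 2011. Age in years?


Birth year: 1968
Current year: 2011
Age = current year - birth year
Age = 2011 - 1968 = 43

43


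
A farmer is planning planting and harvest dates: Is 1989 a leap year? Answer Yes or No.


Year: 1989
Divisible by 4? 1989 / 4 = 497.25 -> No
Not divisible by 4, so NOT a leap year

No


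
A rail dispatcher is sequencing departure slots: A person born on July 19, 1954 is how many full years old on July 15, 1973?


Birth: 1954-07-19
Reference: 1973-07-15
Year difference: 1973 - 1954 = 19
Has birthday (07-19) occurred by 07-15? No
Birthday not yet reached this year -> subtract 1
Age in full years: 18

18


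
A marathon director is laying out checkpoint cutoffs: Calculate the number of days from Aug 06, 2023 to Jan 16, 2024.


Start date: 2023-08-06
End date: 2024-01-16
Aug 2023: +26 days
Sep 2023: +30 days
Oct 2023: +31 days
... (3 more months)
Total: 163 days

163


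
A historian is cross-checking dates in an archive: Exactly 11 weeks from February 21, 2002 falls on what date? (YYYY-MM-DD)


Start: 2002-02-21
Weeks to add: 11
Convert to days: 11 x 7 = 77 days
Add 77 days to 2002-02-21
Result: 2002-05-09

2002-05-09


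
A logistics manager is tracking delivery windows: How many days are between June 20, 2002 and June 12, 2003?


Start date: 2002-06-20
End date: 2003-06-12
Jun 2002: +11 days
Jul 2002: +31 days
Aug 2002: +31 days
... (10 more months)
Total: 357 days

357


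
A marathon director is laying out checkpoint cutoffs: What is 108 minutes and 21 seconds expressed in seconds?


Minutes: 108
Extra seconds: 21
Seconds per minute: 60
Minutes to seconds: 108 x 60 = 6480
Total: 6480 + 21 = 6501

6501


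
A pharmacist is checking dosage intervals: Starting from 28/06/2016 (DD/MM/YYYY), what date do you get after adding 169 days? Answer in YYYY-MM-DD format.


Start: 2016-06-28
Adding 169 days
Days remaining in June: 2
After June: 167 days still to add
July 2016: 31 days, 136 remaining
August 2016: 31 days, 105 remaining
September 2016: 30 days, 75 remaining
October 2016: 31 days, 44 remaining
Result: 2016-12-14

2016-12-14


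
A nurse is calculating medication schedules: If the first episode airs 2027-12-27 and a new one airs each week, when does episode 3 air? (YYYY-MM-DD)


First occurrence: 2027-12-27 (occurrence 1)
Each occurrence is 7 days after the previous.
Occurrence 3 is 2 weeks after the first.
2 weeks = 14 days
2027-12-27 + 14 days = 2028-01-10

2028-01-10


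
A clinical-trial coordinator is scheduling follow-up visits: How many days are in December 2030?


Month: December
Year: 2030
December is a 31-day month
Total: 31 days

31


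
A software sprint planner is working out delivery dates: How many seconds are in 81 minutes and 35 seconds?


Minutes: 81
Seconds: 35
Convert minutes to seconds: 81 x 60 = 4860
Add remaining seconds: 4860 + 35 = 4895

4895


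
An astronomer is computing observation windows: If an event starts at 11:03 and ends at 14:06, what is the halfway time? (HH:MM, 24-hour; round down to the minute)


Start time: 11:03 = 663 minutes from midnight
End time: 14:06 = 846 minutes from midnight
Sum: 663 + 846 = 1509
Midpoint: 1509 / 2 = 754 minutes
Convert: 754 / 60 = 12 hours, 34 minutes
Result: 12:34

12:34


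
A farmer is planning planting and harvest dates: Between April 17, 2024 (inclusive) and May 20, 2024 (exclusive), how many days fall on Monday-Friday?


Start: 2024-04-17 (Wednesday)
End (exclusive): 2024-05-20 (Monday)
Total calendar days: 33
Full weeks: 33 // 7 = 4 -> 20 weekdays
Remaining 5 days starting on Wednesday:
  Wed(w), Thu(w), Fri(w), Sat(-), Sun(-) -> 3 weekdays
Total business days: 20 + 3 = 23

23


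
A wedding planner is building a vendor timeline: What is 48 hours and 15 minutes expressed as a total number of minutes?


Hours: 48
Minutes: 15
Convert hours to minutes: 48 x 60 = 2880
Add remaining minutes: 2880 + 15 = 2895

2895


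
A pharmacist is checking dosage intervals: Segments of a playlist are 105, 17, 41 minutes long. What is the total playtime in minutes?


Durations: 105, 17, 41
Running sum: 105
+ 17 = 122
+ 41 = 163
Total duration: 163 minutes
That is 2 hours and 43 minutes

163


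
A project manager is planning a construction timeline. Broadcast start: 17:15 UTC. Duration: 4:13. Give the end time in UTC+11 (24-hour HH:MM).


Start: 17:15 in UTC
Step 1 - add duration:
  minutes: 15 + 13 = 28
  hours: 17 + 4 + 0 = 21
  end in UTC: 21:28
Step 2 - convert UTC -> UTC+11:
  offset difference: 11 - (0) = 11 hours
  21 + (11) = 32 -> mod 24 = 8
Result: 08:28 in UTC+11

08:28


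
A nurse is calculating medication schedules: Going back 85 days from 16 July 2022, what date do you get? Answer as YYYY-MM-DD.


Start: 2022-07-16
Subtracting 85 days
Days already passed in July: 16
After going back through July: 69 more days to subtract
June 2022: 30 days, 39 remaining
May 2022: 31 days, 8 remaining
April 2022 has 30 days, need 8
Result: 2022-04-22

2022-04-22


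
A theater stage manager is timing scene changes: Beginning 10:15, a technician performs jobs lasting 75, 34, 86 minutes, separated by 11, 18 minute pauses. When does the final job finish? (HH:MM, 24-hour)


Start: 10:15 = 615 min from midnight
  after task 1 (75 min): 11:30
  after break (11 min): 11:41
  after task 2 (34 min): 12:15
  after break (18 min): 12:33
  after task 3 (86 min): 13:59
Total elapsed: 224 minutes
End time: 13:59

13:59


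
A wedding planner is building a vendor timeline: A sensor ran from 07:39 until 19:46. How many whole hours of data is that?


Start: 07:39
End: 19:46
Hour difference: 19 - 7 = 12 hours
Minute difference: 46 - 39 = 7 minutes
Total minutes: 727
Complete hours: 727 / 60 = 12 (remainder 7)

12


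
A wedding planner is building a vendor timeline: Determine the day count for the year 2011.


Year: 2011
Check leap year rules:
Divisible by 4? No
2011 is not a leap year
Days: 365

365


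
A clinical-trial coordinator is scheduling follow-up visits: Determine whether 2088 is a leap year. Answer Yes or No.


Year: 2088
Divisible by 4? 2088 / 4 = 522.0 -> Yes
Divisible by 100? 2088 / 100 = 20.88 -> No
Divisible by 4 but not 100, so it IS a leap year

Yes


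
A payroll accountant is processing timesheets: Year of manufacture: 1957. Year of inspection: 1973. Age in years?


Birth year: 1957
Current year: 1973
Age = current year - birth year
Age = 1973 - 1957 = 16

16


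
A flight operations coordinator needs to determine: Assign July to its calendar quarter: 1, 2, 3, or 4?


Month: July (month 7)
Q1: January-March (months 1-3)
Q2: April-June (months 4-6)
Q3: July-September (months 7-9)
Q4: October-December (months 10-12)
Month 7 falls in Q3

3


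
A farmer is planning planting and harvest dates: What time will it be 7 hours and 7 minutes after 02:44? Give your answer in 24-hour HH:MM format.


Start time: 02:44
Adding: 7 hours 7 minutes
Minutes: 44 + 7 = 51
Hours: 2 + 7 + 0 = 9
Result: 09:51

09:51


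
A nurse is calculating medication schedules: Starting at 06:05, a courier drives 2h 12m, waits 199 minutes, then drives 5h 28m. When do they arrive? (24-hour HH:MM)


Depart: 06:05
Leg 1: +132 min -> 08:17
Layover: +199 min -> 11:36
Leg 2: +328 min -> 17:04
Total travel: 659 minutes = 10h 59m
Arrival: 17:04

17:04


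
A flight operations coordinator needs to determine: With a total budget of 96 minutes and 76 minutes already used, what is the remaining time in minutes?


Total budget: 96 minutes
Time used: 76 minutes
Remaining: 96 - 76 = 20 minutes
Percent used: 79.2%
Percent remaining: 20.8%

20


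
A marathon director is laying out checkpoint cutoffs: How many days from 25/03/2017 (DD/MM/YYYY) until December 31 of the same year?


Start: March 25, 2017
End: December 31, 2017
Days left in March: 6
April: 30
May: 31
June: 30
July: 31
... plus remaining months
Sum of remaining months: 275
Total: 6 + 275 = 281

281


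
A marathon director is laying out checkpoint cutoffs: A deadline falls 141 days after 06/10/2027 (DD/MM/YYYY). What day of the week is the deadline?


Start: 2027-10-06 (Wednesday)
Step 1 - find target date: add 141 days
  2027-10-06 + 141 days = 2028-02-24
Step 2 - day of week:
  141 mod 7 = 1
  Wednesday + 1 days -> Thursday
Result: Thursday (2028-02-24)

Thursday


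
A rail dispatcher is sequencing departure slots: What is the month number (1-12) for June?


Calendar month order:
5. May
6. June <--
7. July
June is month number 6

6


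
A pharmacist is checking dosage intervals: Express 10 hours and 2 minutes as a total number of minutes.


Hours: 10
Extra minutes: 2
Minutes per hour: 60
Hours to minutes: 10 x 60 = 600
Total: 600 + 2 = 602

602


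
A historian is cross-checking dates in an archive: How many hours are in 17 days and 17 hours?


Days: 17
Extra hours: 17
Hours per day: 24
Days to hours: 17 x 24 = 408
Total: 408 + 17 = 425

425


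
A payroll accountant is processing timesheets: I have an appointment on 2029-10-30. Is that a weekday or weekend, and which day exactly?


Date: 2029-10-30
January 1, 2029 is a Monday
Day of year: 303
Offset from Jan 1: 302 days
302 mod 7 = 1
Result: Tuesday

Tuesday


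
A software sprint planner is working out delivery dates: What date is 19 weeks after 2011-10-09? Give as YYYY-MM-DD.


Start: 2011-10-09
Weeks to add: 19
Convert to days: 19 x 7 = 133 days
Add 133 days to 2011-10-09
Result: 2012-02-19

2012-02-19


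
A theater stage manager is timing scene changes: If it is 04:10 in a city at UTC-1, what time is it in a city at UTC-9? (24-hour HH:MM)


Local time: 04:10 at UTC-1 (offset -1h)
Target zone: UTC-9 (offset -9h)
Difference: -9 - (-1) = -8 hours
Calculation: 4 + (-8) = -4
Wraparound: (-4) mod 24 = 20
Result: 20:10

20:10


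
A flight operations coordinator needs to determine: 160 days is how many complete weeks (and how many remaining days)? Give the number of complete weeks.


Total days: 160
Days per week: 7
Division: 160 / 7 = 22 remainder 6
Complete weeks: 22
Remaining days: 6

22


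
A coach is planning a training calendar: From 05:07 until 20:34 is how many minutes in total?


Start time: 05:07 = 307 minutes from midnight
End time: 20:34 = 1234 minutes from midnight
Difference: 1234 - 307 = 927 minutes
That is 15 hours and 27 minutes

927


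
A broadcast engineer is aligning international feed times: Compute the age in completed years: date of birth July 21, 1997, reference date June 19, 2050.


Birth: 1997-07-21
Reference: 2050-06-19
Year difference: 2050 - 1997 = 53
Has birthday (07-21) occurred by 06-19? No
Birthday not yet reached this year -> subtract 1
Age in full years: 52

52


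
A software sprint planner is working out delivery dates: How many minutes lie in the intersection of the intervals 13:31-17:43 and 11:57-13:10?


Interval A: [811, 1063] minutes from midnight
Interval B: [717, 790] minutes from midnight
Overlap start = max(811, 717) = 811
Overlap end = min(1063, 790) = 790
End <= start, so the intervals do not overlap: 0 minutes

0


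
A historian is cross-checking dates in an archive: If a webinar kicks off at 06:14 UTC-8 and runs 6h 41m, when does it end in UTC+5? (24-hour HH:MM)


Start: 06:14 in UTC-8
Step 1 - add duration:
  minutes: 14 + 41 = 55
  hours: 6 + 6 + 0 = 12
  end in UTC-8: 12:55
Step 2 - convert UTC-8 -> UTC+5:
  offset difference: 5 - (-8) = 13 hours
  12 + (13) = 25 -> mod 24 = 1
Result: 01:55 in UTC+5

01:55


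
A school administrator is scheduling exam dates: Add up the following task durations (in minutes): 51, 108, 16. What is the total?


Durations: 51, 108, 16
Running sum: 51
+ 108 = 159
+ 16 = 175
Total duration: 175 minutes
That is 2 hours and 55 minutes

175


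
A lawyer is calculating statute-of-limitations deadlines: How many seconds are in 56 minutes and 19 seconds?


Minutes: 56
Seconds: 19
Convert minutes to seconds: 56 x 60 = 3360
Add remaining seconds: 3360 + 19 = 3379

3379


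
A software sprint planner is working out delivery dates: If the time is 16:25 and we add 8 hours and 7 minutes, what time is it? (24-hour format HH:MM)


Start time: 16:25
Adding: 8 hours 7 minutes
Minutes: 25 + 7 = 32
Hours: 16 + 8 + 0 = 24
Hour wraparound: 24 mod 24 = 0
Result: 00:32

00:32


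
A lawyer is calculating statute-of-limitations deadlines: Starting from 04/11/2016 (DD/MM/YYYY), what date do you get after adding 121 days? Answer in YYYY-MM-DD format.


Start: 2016-11-04
Adding 121 days
Days remaining in November: 26
After November: 95 days still to add
December 2016: 31 days, 64 remaining
January 2017: 31 days, 33 remaining
February 2017: 28 days, 5 remaining
March 2017 has 31 days, need 5
Result: 2017-03-05

2017-03-05


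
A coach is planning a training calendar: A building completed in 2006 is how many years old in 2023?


Birth year: 2006
Current year: 2023
Age = current year - birth year
Age = 2023 - 2006 = 17

17


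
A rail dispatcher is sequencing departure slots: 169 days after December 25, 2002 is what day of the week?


Start: 2002-12-25 (Wednesday)
Step 1 - find target date: add 169 days
  2002-12-25 + 169 days = 2003-06-12
Step 2 - day of week:
  169 mod 7 = 1
  Wednesday + 1 days -> Thursday
Result: Thursday (2003-06-12)

Thursday


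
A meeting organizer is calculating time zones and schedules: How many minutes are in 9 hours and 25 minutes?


Hours: 9
Minutes: 25
Convert hours to minutes: 9 x 60 = 540
Add remaining minutes: 540 + 25 = 565

565


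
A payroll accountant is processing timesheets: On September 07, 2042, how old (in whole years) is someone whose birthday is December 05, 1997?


Birth: 1997-12-05
Reference: 2042-09-07
Year difference: 2042 - 1997 = 45
Has birthday (12-05) occurred by 09-07? No
Birthday not yet reached this year -> subtract 1
Age in full years: 44

44


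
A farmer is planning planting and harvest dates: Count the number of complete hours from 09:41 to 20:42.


Start: 09:41
End: 20:42
Hour difference: 20 - 9 = 11 hours
Minute difference: 42 - 41 = 1 minutes
Total minutes: 661
Complete hours: 661 / 60 = 11 (remainder 1)

11


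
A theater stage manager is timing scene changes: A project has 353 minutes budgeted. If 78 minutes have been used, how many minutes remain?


Total budget: 353 minutes
Time used: 78 minutes
Remaining: 353 - 78 = 275 minutes
Percent used: 22.1%
Percent remaining: 77.9%

275


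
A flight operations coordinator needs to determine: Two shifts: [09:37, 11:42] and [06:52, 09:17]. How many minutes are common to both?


Interval A: [577, 702] minutes from midnight
Interval B: [412, 557] minutes from midnight
Overlap start = max(577, 412) = 577
Overlap end = min(702, 557) = 557
End <= start, so the intervals do not overlap: 0 minutes

0


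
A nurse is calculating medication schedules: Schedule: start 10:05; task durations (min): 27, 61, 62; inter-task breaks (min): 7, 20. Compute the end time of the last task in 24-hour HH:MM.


Start: 10:05 = 605 min from midnight
  after task 1 (27 min): 10:32
  after break (7 min): 10:39
  after task 2 (61 min): 11:40
  after break (20 min): 12:00
  after task 3 (62 min): 13:02
Total elapsed: 177 minutes
End time: 13:02

13:02


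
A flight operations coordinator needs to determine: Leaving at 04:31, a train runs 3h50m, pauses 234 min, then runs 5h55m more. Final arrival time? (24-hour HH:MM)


Depart: 04:31
Leg 1: +230 min -> 08:21
Layover: +234 min -> 12:15
Leg 2: +355 min -> 18:10
Total travel: 819 minutes = 13h 39m
Arrival: 18:10

18:10


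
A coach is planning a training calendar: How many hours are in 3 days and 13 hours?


Days: 3
Extra hours: 13
Hours per day: 24
Days to hours: 3 x 24 = 72
Total: 72 + 13 = 85

85


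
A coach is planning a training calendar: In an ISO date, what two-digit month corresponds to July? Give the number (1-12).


Calendar month order:
6. June
7. July <--
8. August
July is month number 7

7


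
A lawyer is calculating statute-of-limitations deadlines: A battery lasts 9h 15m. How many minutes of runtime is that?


Hours: 9
Extra minutes: 15
Minutes per hour: 60
Hours to minutes: 9 x 60 = 540
Total: 540 + 15 = 555

555


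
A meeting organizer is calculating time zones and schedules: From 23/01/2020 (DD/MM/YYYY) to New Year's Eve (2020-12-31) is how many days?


Start: January 23, 2020
End: December 31, 2020
Days left in January: 8
February: 29
March: 31
April: 30
May: 31
... plus remaining months
Sum of remaining months: 335
Total: 8 + 335 = 343

343


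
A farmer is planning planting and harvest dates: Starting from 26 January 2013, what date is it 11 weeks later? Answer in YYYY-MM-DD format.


Start: 2013-01-26
Weeks to add: 11
Convert to days: 11 x 7 = 77 days
Add 77 days to 2013-01-26
Result: 2013-04-13

2013-04-13


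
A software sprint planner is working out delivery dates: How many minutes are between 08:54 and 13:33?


Start time: 08:54 = 534 minutes from midnight
End time: 13:33 = 813 minutes from midnight
Difference: 813 - 534 = 279 minutes
That is 4 hours and 39 minutes

279


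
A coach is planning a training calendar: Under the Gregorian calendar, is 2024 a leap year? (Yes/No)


Year: 2024
Divisible by 4? 2024 / 4 = 506.0 -> Yes
Divisible by 100? 2024 / 100 = 20.24 -> No
Divisible by 4 but not 100, so it IS a leap year

Yes


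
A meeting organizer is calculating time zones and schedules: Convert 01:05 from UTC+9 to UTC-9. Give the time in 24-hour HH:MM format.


Local time: 01:05 at UTC+9 (offset 9h)
Target zone: UTC-9 (offset -9h)
Difference: -9 - (9) = -18 hours
Calculation: 1 + (-18) = -17
Wraparound: (-17) mod 24 = 7
Result: 07:05

07:05


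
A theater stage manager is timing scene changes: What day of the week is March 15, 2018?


Date: 2018-03-15
January 1, 2018 is a Monday
Day of year: 74
Offset from Jan 1: 73 days
73 mod 7 = 3
Result: Thursday

Thursday


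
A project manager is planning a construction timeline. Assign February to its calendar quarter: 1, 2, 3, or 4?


Month: February (month 2)
Q1: January-March (months 1-3)
Q2: April-June (months 4-6)
Q3: July-September (months 7-9)
Q4: October-December (months 10-12)
Month 2 falls in Q1

1


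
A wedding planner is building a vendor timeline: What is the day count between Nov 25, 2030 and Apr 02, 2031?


Start date: 2030-11-25
End date: 2031-04-02
Nov 2030: +6 days
Dec 2030: +31 days
Jan 2031: +31 days
... (3 more months)
Total: 128 days

128


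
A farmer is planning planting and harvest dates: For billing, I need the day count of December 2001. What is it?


Month: December
Year: 2001
December is a 31-day month
Total: 31 days

31


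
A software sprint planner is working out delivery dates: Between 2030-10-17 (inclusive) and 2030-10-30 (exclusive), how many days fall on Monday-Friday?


Start: 2030-10-17 (Thursday)
End (exclusive): 2030-10-30 (Wednesday)
Total calendar days: 13
Full weeks: 13 // 7 = 1 -> 5 weekdays
Remaining 6 days starting on Thursday:
  Thu(w), Fri(w), Sat(-), Sun(-), Mon(w), Tue(w) -> 4 weekdays
Total business days: 5 + 4 = 9

9


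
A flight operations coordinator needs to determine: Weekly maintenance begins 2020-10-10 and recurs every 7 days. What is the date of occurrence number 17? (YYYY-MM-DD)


First occurrence: 2020-10-10 (occurrence 1)
Each occurrence is 7 days after the previous.
Occurrence 17 is 16 weeks after the first.
16 weeks = 112 days
2020-10-10 + 112 days = 2021-01-30

2021-01-30


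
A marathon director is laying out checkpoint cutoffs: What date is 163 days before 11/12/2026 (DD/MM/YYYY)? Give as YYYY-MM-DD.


Start: 2026-12-11
Subtracting 163 days
Days already passed in December: 11
After going back through December: 152 more days to subtract
November 2026: 30 days, 122 remaining
October 2026: 31 days, 91 remaining
September 2026: 30 days, 61 remaining
August 2026: 31 days, 30 remaining
Result: 2026-07-01

2026-07-01


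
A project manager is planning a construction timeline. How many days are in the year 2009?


Year: 2009
Check leap year rules:
Divisible by 4? No
2009 is not a leap year
Days: 365

365


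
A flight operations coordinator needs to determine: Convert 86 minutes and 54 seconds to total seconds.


Minutes: 86
Extra seconds: 54
Seconds per minute: 60
Minutes to seconds: 86 x 60 = 5160
Total: 5160 + 54 = 5214

5214


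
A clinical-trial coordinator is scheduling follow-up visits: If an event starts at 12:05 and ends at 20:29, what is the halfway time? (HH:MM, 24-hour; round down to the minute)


Start time: 12:05 = 725 minutes from midnight
End time: 20:29 = 1229 minutes from midnight
Sum: 725 + 1229 = 1954
Midpoint: 1954 / 2 = 977 minutes
Convert: 977 / 60 = 16 hours, 17 minutes
Result: 16:17

16:17


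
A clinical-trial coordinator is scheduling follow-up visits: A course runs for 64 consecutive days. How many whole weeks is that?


Total days: 64
Days per week: 7
Division: 64 / 7 = 9 remainder 1
Complete weeks: 9
Remaining days: 1

9


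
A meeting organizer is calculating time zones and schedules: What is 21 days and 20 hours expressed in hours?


Days: 21
Extra hours: 20
Hours per day: 24
Days to hours: 21 x 24 = 504
Total: 504 + 20 = 524

524


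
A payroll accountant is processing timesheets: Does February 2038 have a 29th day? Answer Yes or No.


Year: 2038
Divisible by 4? 2038 / 4 = 509.5 -> No
Not divisible by 4, so NOT a leap year

No


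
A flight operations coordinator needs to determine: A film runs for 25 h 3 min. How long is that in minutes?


Hours: 25
Minutes: 3
Convert hours to minutes: 25 x 60 = 1500
Add remaining minutes: 1500 + 3 = 1503

1503


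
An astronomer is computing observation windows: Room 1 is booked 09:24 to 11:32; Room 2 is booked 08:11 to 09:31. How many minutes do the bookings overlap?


Interval A: [564, 692] minutes from midnight
Interval B: [491, 571] minutes from midnight
Overlap start = max(564, 491) = 564
Overlap end = min(692, 571) = 571
Overlap = 571 - 564 = 7 minutes

7


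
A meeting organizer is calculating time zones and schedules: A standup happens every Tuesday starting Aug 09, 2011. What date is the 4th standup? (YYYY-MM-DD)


First occurrence: 2011-08-09 (occurrence 1)
Each occurrence is 7 days after the previous.
Occurrence 4 is 3 weeks after the first.
3 weeks = 21 days
2011-08-09 + 21 days = 2011-08-30

2011-08-30


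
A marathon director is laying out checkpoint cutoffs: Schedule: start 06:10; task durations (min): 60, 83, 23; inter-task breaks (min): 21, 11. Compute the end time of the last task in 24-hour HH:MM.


Start: 06:10 = 370 min from midnight
  after task 1 (60 min): 07:10
  after break (21 min): 07:31
  after task 2 (83 min): 08:54
  after break (11 min): 09:05
  after task 3 (23 min): 09:28
Total elapsed: 198 minutes
End time: 09:28

09:28


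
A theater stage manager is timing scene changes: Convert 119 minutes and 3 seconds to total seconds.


Minutes: 119
Extra seconds: 3
Seconds per minute: 60
Minutes to seconds: 119 x 60 = 7140
Total: 7140 + 3 = 7143

7143


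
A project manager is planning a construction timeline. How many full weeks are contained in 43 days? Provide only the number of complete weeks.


Total days: 43
Days per week: 7
Division: 43 / 7 = 6 remainder 1
Complete weeks: 6
Remaining days: 1

6


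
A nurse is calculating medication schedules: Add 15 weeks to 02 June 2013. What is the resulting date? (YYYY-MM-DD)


Start: 2013-06-02
Weeks to add: 15
Convert to days: 15 x 7 = 105 days
Add 105 days to 2013-06-02
Result: 2013-09-15

2013-09-15


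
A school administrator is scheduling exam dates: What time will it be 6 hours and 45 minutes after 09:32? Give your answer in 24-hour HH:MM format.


Start time: 09:32
Adding: 6 hours 45 minutes
Minutes: 32 + 45 = 77
Minute overflow: 77 >= 60, so carry 1 hour, minutes = 17
Hours: 9 + 6 + 1 = 16
Result: 16:17

16:17


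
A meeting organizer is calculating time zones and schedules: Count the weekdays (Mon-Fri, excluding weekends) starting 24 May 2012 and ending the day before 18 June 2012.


Start: 2012-05-24 (Thursday)
End (exclusive): 2012-06-18 (Monday)
Total calendar days: 25
Full weeks: 25 // 7 = 3 -> 15 weekdays
Remaining 4 days starting on Thursday:
  Thu(w), Fri(w), Sat(-), Sun(-) -> 2 weekdays
Total business days: 15 + 2 = 17

17


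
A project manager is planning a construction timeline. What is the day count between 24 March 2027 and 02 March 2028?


Start date: 2027-03-24
End date: 2028-03-02
Mar 2027: +8 days
Apr 2027: +30 days
May 2027: +31 days
... (10 more months)
Total: 344 days

344


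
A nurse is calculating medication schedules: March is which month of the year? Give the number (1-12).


Calendar month order:
2. February
3. March <--
4. April
March is month number 3

3


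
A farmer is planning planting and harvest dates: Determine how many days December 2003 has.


Month: December
Year: 2003
December is a 31-day month
Total: 31 days

31


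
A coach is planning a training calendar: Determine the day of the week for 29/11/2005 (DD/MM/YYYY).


Date: 2005-11-29
January 1, 2005 is a Saturday
Day of year: 333
Offset from Jan 1: 332 days
332 mod 7 = 3
Result: Tuesday

Tuesday


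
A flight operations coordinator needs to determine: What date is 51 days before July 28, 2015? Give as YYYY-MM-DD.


Start: 2015-07-28
Subtracting 51 days
Days already passed in July: 28
After going back through July: 23 more days to subtract
June 2015 has 30 days, need 23
Result: 2015-06-07

2015-06-07
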